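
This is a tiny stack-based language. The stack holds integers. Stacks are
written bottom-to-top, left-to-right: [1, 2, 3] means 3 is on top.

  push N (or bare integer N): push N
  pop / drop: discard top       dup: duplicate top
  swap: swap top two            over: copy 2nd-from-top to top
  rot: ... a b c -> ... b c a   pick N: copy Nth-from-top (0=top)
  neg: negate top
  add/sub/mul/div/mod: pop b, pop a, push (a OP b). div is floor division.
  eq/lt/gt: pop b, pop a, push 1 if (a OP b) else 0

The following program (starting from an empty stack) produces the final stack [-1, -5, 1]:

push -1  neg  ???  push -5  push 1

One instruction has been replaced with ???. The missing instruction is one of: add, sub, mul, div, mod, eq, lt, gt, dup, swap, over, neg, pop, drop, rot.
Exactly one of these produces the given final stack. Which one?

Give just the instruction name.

Answer: neg

Derivation:
Stack before ???: [1]
Stack after ???:  [-1]
The instruction that transforms [1] -> [-1] is: neg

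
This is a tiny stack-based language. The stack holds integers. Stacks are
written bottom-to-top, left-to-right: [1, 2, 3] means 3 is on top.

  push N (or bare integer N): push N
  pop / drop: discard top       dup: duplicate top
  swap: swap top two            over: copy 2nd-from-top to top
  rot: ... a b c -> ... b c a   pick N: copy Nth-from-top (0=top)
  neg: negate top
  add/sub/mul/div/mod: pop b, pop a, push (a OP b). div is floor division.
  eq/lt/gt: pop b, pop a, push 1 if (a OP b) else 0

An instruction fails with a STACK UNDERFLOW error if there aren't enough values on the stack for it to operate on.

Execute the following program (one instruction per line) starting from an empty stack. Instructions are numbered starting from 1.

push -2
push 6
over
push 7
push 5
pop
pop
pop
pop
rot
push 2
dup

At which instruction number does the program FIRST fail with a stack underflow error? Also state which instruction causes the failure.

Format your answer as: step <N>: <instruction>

Step 1 ('push -2'): stack = [-2], depth = 1
Step 2 ('push 6'): stack = [-2, 6], depth = 2
Step 3 ('over'): stack = [-2, 6, -2], depth = 3
Step 4 ('push 7'): stack = [-2, 6, -2, 7], depth = 4
Step 5 ('push 5'): stack = [-2, 6, -2, 7, 5], depth = 5
Step 6 ('pop'): stack = [-2, 6, -2, 7], depth = 4
Step 7 ('pop'): stack = [-2, 6, -2], depth = 3
Step 8 ('pop'): stack = [-2, 6], depth = 2
Step 9 ('pop'): stack = [-2], depth = 1
Step 10 ('rot'): needs 3 value(s) but depth is 1 — STACK UNDERFLOW

Answer: step 10: rot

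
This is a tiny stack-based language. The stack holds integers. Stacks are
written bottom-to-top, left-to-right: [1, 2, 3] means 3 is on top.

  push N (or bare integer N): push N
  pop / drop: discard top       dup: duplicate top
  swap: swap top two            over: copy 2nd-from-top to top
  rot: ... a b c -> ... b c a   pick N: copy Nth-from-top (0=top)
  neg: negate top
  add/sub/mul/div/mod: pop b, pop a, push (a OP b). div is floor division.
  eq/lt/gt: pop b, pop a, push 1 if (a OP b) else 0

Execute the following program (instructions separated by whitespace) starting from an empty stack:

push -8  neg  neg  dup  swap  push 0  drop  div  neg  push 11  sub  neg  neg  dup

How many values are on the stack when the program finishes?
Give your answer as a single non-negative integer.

Answer: 2

Derivation:
After 'push -8': stack = [-8] (depth 1)
After 'neg': stack = [8] (depth 1)
After 'neg': stack = [-8] (depth 1)
After 'dup': stack = [-8, -8] (depth 2)
After 'swap': stack = [-8, -8] (depth 2)
After 'push 0': stack = [-8, -8, 0] (depth 3)
After 'drop': stack = [-8, -8] (depth 2)
After 'div': stack = [1] (depth 1)
After 'neg': stack = [-1] (depth 1)
After 'push 11': stack = [-1, 11] (depth 2)
After 'sub': stack = [-12] (depth 1)
After 'neg': stack = [12] (depth 1)
After 'neg': stack = [-12] (depth 1)
After 'dup': stack = [-12, -12] (depth 2)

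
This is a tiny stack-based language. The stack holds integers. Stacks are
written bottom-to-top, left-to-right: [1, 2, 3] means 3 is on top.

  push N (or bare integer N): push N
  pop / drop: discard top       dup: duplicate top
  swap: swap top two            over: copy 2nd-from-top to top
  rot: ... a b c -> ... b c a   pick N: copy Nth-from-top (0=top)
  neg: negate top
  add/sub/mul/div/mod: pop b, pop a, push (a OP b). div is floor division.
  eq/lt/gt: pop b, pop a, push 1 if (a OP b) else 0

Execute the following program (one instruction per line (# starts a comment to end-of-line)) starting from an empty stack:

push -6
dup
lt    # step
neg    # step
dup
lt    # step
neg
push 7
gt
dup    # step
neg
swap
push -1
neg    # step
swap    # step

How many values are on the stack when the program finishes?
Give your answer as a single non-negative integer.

Answer: 3

Derivation:
After 'push -6': stack = [-6] (depth 1)
After 'dup': stack = [-6, -6] (depth 2)
After 'lt': stack = [0] (depth 1)
After 'neg': stack = [0] (depth 1)
After 'dup': stack = [0, 0] (depth 2)
After 'lt': stack = [0] (depth 1)
After 'neg': stack = [0] (depth 1)
After 'push 7': stack = [0, 7] (depth 2)
After 'gt': stack = [0] (depth 1)
After 'dup': stack = [0, 0] (depth 2)
After 'neg': stack = [0, 0] (depth 2)
After 'swap': stack = [0, 0] (depth 2)
After 'push -1': stack = [0, 0, -1] (depth 3)
After 'neg': stack = [0, 0, 1] (depth 3)
After 'swap': stack = [0, 1, 0] (depth 3)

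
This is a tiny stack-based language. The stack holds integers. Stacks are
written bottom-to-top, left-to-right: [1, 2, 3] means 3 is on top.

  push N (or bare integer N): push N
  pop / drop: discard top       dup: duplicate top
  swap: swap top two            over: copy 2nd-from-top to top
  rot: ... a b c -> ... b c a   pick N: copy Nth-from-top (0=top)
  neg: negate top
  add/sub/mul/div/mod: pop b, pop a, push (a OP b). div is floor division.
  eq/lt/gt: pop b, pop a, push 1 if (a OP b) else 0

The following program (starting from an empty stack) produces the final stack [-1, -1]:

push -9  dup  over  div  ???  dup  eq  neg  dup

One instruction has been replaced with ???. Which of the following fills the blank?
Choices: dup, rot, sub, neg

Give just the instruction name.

Stack before ???: [-9, 1]
Stack after ???:  [-10]
Checking each choice:
  dup: produces [-9, 1, -1, -1]
  rot: stack underflow (need 3, have 2)
  sub: MATCH
  neg: produces [-9, -1, -1]


Answer: sub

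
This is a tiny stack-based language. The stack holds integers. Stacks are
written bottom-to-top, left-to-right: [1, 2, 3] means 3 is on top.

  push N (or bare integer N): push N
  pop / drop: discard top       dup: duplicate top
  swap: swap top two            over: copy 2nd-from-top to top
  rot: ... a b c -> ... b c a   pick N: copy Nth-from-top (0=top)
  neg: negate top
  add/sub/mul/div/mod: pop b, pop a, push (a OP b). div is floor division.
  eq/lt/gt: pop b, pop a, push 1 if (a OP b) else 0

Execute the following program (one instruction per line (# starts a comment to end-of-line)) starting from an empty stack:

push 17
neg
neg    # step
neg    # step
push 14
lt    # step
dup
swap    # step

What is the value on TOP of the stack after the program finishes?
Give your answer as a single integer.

Answer: 1

Derivation:
After 'push 17': [17]
After 'neg': [-17]
After 'neg': [17]
After 'neg': [-17]
After 'push 14': [-17, 14]
After 'lt': [1]
After 'dup': [1, 1]
After 'swap': [1, 1]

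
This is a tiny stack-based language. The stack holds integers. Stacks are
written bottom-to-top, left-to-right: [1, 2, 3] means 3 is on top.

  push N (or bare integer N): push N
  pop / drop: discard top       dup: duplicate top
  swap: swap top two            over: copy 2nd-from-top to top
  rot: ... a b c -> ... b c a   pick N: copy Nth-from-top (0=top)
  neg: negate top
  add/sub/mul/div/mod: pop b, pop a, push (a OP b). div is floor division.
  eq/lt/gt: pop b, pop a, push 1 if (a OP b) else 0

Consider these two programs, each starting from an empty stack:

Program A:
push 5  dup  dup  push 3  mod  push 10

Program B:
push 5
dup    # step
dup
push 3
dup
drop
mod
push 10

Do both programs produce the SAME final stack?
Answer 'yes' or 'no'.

Program A trace:
  After 'push 5': [5]
  After 'dup': [5, 5]
  After 'dup': [5, 5, 5]
  After 'push 3': [5, 5, 5, 3]
  After 'mod': [5, 5, 2]
  After 'push 10': [5, 5, 2, 10]
Program A final stack: [5, 5, 2, 10]

Program B trace:
  After 'push 5': [5]
  After 'dup': [5, 5]
  After 'dup': [5, 5, 5]
  After 'push 3': [5, 5, 5, 3]
  After 'dup': [5, 5, 5, 3, 3]
  After 'drop': [5, 5, 5, 3]
  After 'mod': [5, 5, 2]
  After 'push 10': [5, 5, 2, 10]
Program B final stack: [5, 5, 2, 10]
Same: yes

Answer: yes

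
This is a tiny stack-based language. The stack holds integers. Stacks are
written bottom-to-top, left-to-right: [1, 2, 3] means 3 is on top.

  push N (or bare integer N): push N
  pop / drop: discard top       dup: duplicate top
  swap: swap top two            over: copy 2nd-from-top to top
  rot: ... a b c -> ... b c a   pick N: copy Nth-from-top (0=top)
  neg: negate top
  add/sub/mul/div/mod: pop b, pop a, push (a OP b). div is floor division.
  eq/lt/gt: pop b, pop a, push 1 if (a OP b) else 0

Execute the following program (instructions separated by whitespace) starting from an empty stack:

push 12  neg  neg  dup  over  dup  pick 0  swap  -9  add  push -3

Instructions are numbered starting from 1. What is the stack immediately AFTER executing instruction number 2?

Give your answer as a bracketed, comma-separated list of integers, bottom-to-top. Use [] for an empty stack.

Answer: [-12]

Derivation:
Step 1 ('push 12'): [12]
Step 2 ('neg'): [-12]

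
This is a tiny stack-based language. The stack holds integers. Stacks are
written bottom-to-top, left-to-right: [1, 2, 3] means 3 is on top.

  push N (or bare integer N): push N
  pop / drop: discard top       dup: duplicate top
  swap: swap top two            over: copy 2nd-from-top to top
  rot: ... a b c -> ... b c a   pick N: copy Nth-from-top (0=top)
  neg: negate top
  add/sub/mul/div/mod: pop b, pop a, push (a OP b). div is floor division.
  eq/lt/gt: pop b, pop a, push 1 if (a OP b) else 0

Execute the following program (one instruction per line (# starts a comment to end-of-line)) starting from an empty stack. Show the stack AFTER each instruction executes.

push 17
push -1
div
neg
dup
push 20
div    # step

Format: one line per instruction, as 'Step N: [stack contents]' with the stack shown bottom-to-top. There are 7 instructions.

Step 1: [17]
Step 2: [17, -1]
Step 3: [-17]
Step 4: [17]
Step 5: [17, 17]
Step 6: [17, 17, 20]
Step 7: [17, 0]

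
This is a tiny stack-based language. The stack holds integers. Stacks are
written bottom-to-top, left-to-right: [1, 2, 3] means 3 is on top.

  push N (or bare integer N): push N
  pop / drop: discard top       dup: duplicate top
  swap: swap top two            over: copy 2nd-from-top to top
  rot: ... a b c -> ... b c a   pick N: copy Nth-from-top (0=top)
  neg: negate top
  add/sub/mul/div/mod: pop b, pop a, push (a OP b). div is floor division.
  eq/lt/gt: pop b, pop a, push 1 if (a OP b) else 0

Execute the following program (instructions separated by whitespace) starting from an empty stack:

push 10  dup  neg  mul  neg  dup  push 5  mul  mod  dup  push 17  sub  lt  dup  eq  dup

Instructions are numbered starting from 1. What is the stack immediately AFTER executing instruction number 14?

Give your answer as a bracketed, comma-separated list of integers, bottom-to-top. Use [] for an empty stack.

Answer: [0, 0]

Derivation:
Step 1 ('push 10'): [10]
Step 2 ('dup'): [10, 10]
Step 3 ('neg'): [10, -10]
Step 4 ('mul'): [-100]
Step 5 ('neg'): [100]
Step 6 ('dup'): [100, 100]
Step 7 ('push 5'): [100, 100, 5]
Step 8 ('mul'): [100, 500]
Step 9 ('mod'): [100]
Step 10 ('dup'): [100, 100]
Step 11 ('push 17'): [100, 100, 17]
Step 12 ('sub'): [100, 83]
Step 13 ('lt'): [0]
Step 14 ('dup'): [0, 0]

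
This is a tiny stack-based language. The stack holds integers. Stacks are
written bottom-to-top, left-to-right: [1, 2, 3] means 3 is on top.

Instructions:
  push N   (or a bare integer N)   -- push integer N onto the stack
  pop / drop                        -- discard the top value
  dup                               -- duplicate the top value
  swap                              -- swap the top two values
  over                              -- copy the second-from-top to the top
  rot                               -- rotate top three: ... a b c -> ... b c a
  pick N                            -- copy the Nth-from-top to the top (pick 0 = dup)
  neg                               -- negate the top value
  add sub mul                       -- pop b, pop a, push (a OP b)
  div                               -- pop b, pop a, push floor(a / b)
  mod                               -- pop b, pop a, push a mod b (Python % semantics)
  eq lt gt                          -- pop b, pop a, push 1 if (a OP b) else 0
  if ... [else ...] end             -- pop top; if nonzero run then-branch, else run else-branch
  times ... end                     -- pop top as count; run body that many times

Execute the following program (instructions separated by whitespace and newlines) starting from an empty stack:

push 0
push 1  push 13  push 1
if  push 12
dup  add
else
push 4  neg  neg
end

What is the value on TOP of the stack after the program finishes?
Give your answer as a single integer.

After 'push 0': [0]
After 'push 1': [0, 1]
After 'push 13': [0, 1, 13]
After 'push 1': [0, 1, 13, 1]
After 'if': [0, 1, 13]
After 'push 12': [0, 1, 13, 12]
After 'dup': [0, 1, 13, 12, 12]
After 'add': [0, 1, 13, 24]

Answer: 24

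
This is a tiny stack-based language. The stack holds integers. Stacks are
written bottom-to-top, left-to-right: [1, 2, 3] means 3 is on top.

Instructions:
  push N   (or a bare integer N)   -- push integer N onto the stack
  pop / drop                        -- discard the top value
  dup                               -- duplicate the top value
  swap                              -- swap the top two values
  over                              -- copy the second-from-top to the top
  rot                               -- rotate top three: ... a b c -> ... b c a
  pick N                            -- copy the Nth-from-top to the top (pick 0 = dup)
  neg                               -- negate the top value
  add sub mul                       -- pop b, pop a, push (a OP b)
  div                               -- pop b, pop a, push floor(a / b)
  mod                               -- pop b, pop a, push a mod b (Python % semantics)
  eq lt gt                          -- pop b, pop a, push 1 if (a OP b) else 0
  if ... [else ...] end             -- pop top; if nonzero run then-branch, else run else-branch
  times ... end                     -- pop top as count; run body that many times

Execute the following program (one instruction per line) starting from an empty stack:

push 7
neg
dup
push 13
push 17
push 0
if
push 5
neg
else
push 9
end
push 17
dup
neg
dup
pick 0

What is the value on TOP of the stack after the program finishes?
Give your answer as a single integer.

Answer: -17

Derivation:
After 'push 7': [7]
After 'neg': [-7]
After 'dup': [-7, -7]
After 'push 13': [-7, -7, 13]
After 'push 17': [-7, -7, 13, 17]
After 'push 0': [-7, -7, 13, 17, 0]
After 'if': [-7, -7, 13, 17]
After 'push 9': [-7, -7, 13, 17, 9]
After 'push 17': [-7, -7, 13, 17, 9, 17]
After 'dup': [-7, -7, 13, 17, 9, 17, 17]
After 'neg': [-7, -7, 13, 17, 9, 17, -17]
After 'dup': [-7, -7, 13, 17, 9, 17, -17, -17]
After 'pick 0': [-7, -7, 13, 17, 9, 17, -17, -17, -17]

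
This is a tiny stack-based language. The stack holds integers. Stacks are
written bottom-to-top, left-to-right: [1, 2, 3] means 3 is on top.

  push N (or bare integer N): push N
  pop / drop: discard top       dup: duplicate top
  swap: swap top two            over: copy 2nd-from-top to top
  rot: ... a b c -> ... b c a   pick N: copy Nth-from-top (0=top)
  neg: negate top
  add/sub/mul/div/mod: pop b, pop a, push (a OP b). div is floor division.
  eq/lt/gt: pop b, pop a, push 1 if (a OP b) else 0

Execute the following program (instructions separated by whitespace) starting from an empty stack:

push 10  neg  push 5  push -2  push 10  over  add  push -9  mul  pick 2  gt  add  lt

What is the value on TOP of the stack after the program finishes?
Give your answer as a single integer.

Answer: 0

Derivation:
After 'push 10': [10]
After 'neg': [-10]
After 'push 5': [-10, 5]
After 'push -2': [-10, 5, -2]
After 'push 10': [-10, 5, -2, 10]
After 'over': [-10, 5, -2, 10, -2]
After 'add': [-10, 5, -2, 8]
After 'push -9': [-10, 5, -2, 8, -9]
After 'mul': [-10, 5, -2, -72]
After 'pick 2': [-10, 5, -2, -72, 5]
After 'gt': [-10, 5, -2, 0]
After 'add': [-10, 5, -2]
After 'lt': [-10, 0]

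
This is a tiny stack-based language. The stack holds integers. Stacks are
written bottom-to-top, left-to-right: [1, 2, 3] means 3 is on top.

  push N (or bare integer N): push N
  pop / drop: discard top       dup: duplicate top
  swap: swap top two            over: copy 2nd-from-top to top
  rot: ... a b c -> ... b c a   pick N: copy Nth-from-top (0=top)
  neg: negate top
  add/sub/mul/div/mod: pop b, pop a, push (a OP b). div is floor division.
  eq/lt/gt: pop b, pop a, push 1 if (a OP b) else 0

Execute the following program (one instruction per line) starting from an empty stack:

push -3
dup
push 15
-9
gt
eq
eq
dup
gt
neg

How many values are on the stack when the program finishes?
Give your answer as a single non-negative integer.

Answer: 1

Derivation:
After 'push -3': stack = [-3] (depth 1)
After 'dup': stack = [-3, -3] (depth 2)
After 'push 15': stack = [-3, -3, 15] (depth 3)
After 'push -9': stack = [-3, -3, 15, -9] (depth 4)
After 'gt': stack = [-3, -3, 1] (depth 3)
After 'eq': stack = [-3, 0] (depth 2)
After 'eq': stack = [0] (depth 1)
After 'dup': stack = [0, 0] (depth 2)
After 'gt': stack = [0] (depth 1)
After 'neg': stack = [0] (depth 1)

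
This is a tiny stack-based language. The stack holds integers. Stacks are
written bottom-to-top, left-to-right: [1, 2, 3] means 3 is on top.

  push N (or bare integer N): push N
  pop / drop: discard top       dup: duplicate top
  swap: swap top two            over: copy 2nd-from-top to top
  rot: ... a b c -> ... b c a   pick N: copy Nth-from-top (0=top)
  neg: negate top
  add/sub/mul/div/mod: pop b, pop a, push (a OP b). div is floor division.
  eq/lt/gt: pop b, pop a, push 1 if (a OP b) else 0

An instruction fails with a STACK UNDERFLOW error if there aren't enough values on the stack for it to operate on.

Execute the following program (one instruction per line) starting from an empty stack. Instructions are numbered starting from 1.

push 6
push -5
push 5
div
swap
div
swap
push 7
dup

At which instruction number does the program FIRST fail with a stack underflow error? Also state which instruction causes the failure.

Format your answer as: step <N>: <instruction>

Step 1 ('push 6'): stack = [6], depth = 1
Step 2 ('push -5'): stack = [6, -5], depth = 2
Step 3 ('push 5'): stack = [6, -5, 5], depth = 3
Step 4 ('div'): stack = [6, -1], depth = 2
Step 5 ('swap'): stack = [-1, 6], depth = 2
Step 6 ('div'): stack = [-1], depth = 1
Step 7 ('swap'): needs 2 value(s) but depth is 1 — STACK UNDERFLOW

Answer: step 7: swap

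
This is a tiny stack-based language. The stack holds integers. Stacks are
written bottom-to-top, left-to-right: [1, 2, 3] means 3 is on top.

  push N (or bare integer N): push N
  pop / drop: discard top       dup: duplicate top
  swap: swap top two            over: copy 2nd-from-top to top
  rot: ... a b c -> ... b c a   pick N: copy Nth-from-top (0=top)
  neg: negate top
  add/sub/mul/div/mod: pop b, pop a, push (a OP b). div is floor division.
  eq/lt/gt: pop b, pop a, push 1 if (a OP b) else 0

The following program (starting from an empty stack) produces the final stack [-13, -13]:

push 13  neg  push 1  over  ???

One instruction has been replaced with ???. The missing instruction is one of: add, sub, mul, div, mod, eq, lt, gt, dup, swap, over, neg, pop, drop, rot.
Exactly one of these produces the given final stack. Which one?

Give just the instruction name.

Stack before ???: [-13, 1, -13]
Stack after ???:  [-13, -13]
The instruction that transforms [-13, 1, -13] -> [-13, -13] is: mul

Answer: mul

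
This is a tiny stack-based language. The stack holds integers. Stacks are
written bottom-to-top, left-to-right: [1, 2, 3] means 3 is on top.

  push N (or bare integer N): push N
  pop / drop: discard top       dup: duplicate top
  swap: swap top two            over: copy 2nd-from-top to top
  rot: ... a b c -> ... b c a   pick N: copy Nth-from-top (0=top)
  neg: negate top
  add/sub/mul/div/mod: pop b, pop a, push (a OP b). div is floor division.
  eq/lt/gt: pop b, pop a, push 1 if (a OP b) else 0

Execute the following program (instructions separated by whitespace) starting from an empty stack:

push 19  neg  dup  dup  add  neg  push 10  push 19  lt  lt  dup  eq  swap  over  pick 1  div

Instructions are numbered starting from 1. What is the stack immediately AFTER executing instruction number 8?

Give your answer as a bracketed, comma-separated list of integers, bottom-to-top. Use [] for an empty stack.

Step 1 ('push 19'): [19]
Step 2 ('neg'): [-19]
Step 3 ('dup'): [-19, -19]
Step 4 ('dup'): [-19, -19, -19]
Step 5 ('add'): [-19, -38]
Step 6 ('neg'): [-19, 38]
Step 7 ('push 10'): [-19, 38, 10]
Step 8 ('push 19'): [-19, 38, 10, 19]

Answer: [-19, 38, 10, 19]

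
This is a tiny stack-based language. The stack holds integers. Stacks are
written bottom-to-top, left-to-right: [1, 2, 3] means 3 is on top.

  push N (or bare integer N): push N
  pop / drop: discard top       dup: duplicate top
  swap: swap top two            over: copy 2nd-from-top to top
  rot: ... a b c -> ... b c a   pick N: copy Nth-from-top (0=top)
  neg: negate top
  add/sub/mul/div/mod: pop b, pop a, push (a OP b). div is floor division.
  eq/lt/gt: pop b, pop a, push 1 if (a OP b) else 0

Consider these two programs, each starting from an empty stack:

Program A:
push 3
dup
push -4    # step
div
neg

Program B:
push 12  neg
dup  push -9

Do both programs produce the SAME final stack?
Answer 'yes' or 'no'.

Answer: no

Derivation:
Program A trace:
  After 'push 3': [3]
  After 'dup': [3, 3]
  After 'push -4': [3, 3, -4]
  After 'div': [3, -1]
  After 'neg': [3, 1]
Program A final stack: [3, 1]

Program B trace:
  After 'push 12': [12]
  After 'neg': [-12]
  After 'dup': [-12, -12]
  After 'push -9': [-12, -12, -9]
Program B final stack: [-12, -12, -9]
Same: no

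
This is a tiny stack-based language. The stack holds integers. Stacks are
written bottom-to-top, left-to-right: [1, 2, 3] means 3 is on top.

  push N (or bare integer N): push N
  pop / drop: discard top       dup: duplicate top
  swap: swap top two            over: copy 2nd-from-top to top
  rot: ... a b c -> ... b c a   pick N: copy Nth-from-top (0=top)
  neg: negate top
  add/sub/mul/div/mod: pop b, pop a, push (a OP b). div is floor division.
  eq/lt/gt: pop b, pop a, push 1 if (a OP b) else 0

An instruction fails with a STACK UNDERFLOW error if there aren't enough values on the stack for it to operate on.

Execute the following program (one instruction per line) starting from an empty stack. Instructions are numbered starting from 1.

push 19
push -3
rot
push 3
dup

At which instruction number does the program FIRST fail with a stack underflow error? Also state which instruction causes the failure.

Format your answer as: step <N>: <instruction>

Answer: step 3: rot

Derivation:
Step 1 ('push 19'): stack = [19], depth = 1
Step 2 ('push -3'): stack = [19, -3], depth = 2
Step 3 ('rot'): needs 3 value(s) but depth is 2 — STACK UNDERFLOW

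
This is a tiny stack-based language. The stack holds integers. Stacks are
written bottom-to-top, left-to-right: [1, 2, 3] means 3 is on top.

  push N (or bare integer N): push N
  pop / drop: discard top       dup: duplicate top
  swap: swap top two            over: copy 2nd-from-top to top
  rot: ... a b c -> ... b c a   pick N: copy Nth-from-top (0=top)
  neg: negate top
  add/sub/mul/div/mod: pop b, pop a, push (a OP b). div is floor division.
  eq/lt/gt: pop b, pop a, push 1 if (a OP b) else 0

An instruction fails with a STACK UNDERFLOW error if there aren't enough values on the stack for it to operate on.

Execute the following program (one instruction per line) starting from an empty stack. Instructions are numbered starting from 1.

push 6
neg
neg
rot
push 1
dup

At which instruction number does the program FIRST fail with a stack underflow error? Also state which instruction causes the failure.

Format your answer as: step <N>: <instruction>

Step 1 ('push 6'): stack = [6], depth = 1
Step 2 ('neg'): stack = [-6], depth = 1
Step 3 ('neg'): stack = [6], depth = 1
Step 4 ('rot'): needs 3 value(s) but depth is 1 — STACK UNDERFLOW

Answer: step 4: rot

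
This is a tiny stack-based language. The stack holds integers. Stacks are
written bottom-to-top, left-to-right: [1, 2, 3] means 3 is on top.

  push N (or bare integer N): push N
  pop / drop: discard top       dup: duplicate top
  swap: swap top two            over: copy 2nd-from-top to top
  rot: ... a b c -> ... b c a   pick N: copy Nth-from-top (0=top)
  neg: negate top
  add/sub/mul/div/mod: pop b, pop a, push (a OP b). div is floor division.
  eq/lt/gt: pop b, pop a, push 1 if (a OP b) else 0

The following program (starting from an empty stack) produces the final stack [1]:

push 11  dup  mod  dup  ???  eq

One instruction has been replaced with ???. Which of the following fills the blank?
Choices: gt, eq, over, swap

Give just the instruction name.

Answer: swap

Derivation:
Stack before ???: [0, 0]
Stack after ???:  [0, 0]
Checking each choice:
  gt: stack underflow (need 2, have 1)
  eq: stack underflow (need 2, have 1)
  over: produces [0, 1]
  swap: MATCH


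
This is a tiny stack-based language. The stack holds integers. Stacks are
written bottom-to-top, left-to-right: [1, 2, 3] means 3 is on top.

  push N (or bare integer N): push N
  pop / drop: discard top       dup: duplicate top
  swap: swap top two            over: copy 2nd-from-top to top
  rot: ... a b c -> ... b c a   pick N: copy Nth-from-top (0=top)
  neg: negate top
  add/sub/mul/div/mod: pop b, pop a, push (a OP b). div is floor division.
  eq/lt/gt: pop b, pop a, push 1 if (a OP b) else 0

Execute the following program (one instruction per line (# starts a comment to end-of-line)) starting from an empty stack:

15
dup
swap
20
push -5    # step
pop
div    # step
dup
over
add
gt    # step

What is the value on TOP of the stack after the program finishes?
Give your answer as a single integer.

Answer: 0

Derivation:
After 'push 15': [15]
After 'dup': [15, 15]
After 'swap': [15, 15]
After 'push 20': [15, 15, 20]
After 'push -5': [15, 15, 20, -5]
After 'pop': [15, 15, 20]
After 'div': [15, 0]
After 'dup': [15, 0, 0]
After 'over': [15, 0, 0, 0]
After 'add': [15, 0, 0]
After 'gt': [15, 0]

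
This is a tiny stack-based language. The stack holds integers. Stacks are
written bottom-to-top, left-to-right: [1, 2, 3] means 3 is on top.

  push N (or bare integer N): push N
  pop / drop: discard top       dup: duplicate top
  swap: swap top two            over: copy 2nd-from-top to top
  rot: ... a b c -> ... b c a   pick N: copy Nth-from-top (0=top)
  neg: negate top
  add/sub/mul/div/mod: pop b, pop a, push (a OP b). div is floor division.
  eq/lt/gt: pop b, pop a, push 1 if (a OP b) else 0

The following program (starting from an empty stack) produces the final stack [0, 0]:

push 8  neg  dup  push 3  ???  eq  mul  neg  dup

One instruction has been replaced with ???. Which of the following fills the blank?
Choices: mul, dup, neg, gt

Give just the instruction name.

Stack before ???: [-8, -8, 3]
Stack after ???:  [-8, -8, -3]
Checking each choice:
  mul: stack underflow (need 2, have 1)
  dup: produces [-8, 8, 8]
  neg: MATCH
  gt: stack underflow (need 2, have 1)


Answer: neg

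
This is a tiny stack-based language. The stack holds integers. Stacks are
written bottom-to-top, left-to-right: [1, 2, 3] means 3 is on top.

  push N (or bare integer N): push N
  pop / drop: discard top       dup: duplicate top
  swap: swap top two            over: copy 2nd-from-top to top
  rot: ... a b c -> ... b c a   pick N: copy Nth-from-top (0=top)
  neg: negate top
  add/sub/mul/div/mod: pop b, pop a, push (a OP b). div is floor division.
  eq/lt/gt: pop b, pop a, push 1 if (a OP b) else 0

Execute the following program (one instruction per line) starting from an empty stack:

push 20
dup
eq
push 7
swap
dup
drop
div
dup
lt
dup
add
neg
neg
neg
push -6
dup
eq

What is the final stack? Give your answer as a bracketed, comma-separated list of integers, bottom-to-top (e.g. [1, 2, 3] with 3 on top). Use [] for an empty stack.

Answer: [0, 1]

Derivation:
After 'push 20': [20]
After 'dup': [20, 20]
After 'eq': [1]
After 'push 7': [1, 7]
After 'swap': [7, 1]
After 'dup': [7, 1, 1]
After 'drop': [7, 1]
After 'div': [7]
After 'dup': [7, 7]
After 'lt': [0]
After 'dup': [0, 0]
After 'add': [0]
After 'neg': [0]
After 'neg': [0]
After 'neg': [0]
After 'push -6': [0, -6]
After 'dup': [0, -6, -6]
After 'eq': [0, 1]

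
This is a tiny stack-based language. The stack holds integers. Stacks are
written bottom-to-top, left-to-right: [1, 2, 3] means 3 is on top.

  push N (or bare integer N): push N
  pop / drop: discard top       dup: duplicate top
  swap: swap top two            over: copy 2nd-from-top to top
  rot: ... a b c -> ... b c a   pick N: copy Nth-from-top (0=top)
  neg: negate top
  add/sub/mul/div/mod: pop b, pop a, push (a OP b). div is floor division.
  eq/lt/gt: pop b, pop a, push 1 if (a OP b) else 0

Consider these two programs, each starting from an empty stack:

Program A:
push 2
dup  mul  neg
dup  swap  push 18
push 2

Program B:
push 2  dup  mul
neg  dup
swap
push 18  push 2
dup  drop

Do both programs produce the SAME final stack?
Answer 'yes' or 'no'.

Answer: yes

Derivation:
Program A trace:
  After 'push 2': [2]
  After 'dup': [2, 2]
  After 'mul': [4]
  After 'neg': [-4]
  After 'dup': [-4, -4]
  After 'swap': [-4, -4]
  After 'push 18': [-4, -4, 18]
  After 'push 2': [-4, -4, 18, 2]
Program A final stack: [-4, -4, 18, 2]

Program B trace:
  After 'push 2': [2]
  After 'dup': [2, 2]
  After 'mul': [4]
  After 'neg': [-4]
  After 'dup': [-4, -4]
  After 'swap': [-4, -4]
  After 'push 18': [-4, -4, 18]
  After 'push 2': [-4, -4, 18, 2]
  After 'dup': [-4, -4, 18, 2, 2]
  After 'drop': [-4, -4, 18, 2]
Program B final stack: [-4, -4, 18, 2]
Same: yes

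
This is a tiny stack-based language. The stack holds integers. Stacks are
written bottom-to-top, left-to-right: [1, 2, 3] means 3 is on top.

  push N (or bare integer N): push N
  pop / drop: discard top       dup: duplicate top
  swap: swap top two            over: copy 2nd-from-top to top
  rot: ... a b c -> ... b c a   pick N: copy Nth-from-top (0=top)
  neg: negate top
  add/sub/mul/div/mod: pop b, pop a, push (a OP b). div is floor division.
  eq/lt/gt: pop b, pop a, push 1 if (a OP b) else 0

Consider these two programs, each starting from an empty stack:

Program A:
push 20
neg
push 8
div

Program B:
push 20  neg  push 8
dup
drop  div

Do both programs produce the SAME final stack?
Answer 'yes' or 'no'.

Answer: yes

Derivation:
Program A trace:
  After 'push 20': [20]
  After 'neg': [-20]
  After 'push 8': [-20, 8]
  After 'div': [-3]
Program A final stack: [-3]

Program B trace:
  After 'push 20': [20]
  After 'neg': [-20]
  After 'push 8': [-20, 8]
  After 'dup': [-20, 8, 8]
  After 'drop': [-20, 8]
  After 'div': [-3]
Program B final stack: [-3]
Same: yes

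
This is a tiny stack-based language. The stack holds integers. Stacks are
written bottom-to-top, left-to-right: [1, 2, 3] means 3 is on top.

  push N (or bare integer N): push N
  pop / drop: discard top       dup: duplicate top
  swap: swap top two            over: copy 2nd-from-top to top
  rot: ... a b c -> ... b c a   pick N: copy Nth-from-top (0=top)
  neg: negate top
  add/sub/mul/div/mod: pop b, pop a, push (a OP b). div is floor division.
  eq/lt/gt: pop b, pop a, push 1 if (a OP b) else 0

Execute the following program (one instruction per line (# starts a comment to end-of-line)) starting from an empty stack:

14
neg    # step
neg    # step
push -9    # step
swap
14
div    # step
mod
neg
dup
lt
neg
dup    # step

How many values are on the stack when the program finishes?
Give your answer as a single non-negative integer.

Answer: 2

Derivation:
After 'push 14': stack = [14] (depth 1)
After 'neg': stack = [-14] (depth 1)
After 'neg': stack = [14] (depth 1)
After 'push -9': stack = [14, -9] (depth 2)
After 'swap': stack = [-9, 14] (depth 2)
After 'push 14': stack = [-9, 14, 14] (depth 3)
After 'div': stack = [-9, 1] (depth 2)
After 'mod': stack = [0] (depth 1)
After 'neg': stack = [0] (depth 1)
After 'dup': stack = [0, 0] (depth 2)
After 'lt': stack = [0] (depth 1)
After 'neg': stack = [0] (depth 1)
After 'dup': stack = [0, 0] (depth 2)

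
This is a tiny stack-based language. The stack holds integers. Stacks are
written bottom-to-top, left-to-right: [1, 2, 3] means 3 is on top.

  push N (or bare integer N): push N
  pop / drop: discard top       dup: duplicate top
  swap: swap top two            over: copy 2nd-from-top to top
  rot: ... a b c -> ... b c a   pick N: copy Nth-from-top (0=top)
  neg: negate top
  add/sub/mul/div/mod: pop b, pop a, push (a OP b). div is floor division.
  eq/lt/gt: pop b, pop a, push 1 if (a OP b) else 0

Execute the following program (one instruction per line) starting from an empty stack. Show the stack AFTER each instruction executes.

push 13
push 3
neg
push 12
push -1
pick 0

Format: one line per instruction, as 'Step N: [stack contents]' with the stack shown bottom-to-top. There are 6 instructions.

Step 1: [13]
Step 2: [13, 3]
Step 3: [13, -3]
Step 4: [13, -3, 12]
Step 5: [13, -3, 12, -1]
Step 6: [13, -3, 12, -1, -1]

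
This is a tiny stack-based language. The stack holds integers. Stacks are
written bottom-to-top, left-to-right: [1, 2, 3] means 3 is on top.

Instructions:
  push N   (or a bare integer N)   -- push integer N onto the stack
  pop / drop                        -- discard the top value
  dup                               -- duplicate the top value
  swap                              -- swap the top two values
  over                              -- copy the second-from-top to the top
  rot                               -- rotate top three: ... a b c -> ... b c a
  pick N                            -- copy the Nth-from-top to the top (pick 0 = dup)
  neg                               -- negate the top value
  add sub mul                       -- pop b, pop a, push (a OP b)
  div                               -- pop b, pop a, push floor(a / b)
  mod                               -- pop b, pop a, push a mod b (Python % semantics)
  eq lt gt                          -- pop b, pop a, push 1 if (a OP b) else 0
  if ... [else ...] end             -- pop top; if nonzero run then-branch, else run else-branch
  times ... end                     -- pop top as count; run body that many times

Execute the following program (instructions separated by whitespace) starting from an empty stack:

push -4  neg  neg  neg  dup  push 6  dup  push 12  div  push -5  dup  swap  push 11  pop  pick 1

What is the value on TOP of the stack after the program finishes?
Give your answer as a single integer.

After 'push -4': [-4]
After 'neg': [4]
After 'neg': [-4]
After 'neg': [4]
After 'dup': [4, 4]
After 'push 6': [4, 4, 6]
After 'dup': [4, 4, 6, 6]
After 'push 12': [4, 4, 6, 6, 12]
After 'div': [4, 4, 6, 0]
After 'push -5': [4, 4, 6, 0, -5]
After 'dup': [4, 4, 6, 0, -5, -5]
After 'swap': [4, 4, 6, 0, -5, -5]
After 'push 11': [4, 4, 6, 0, -5, -5, 11]
After 'pop': [4, 4, 6, 0, -5, -5]
After 'pick 1': [4, 4, 6, 0, -5, -5, -5]

Answer: -5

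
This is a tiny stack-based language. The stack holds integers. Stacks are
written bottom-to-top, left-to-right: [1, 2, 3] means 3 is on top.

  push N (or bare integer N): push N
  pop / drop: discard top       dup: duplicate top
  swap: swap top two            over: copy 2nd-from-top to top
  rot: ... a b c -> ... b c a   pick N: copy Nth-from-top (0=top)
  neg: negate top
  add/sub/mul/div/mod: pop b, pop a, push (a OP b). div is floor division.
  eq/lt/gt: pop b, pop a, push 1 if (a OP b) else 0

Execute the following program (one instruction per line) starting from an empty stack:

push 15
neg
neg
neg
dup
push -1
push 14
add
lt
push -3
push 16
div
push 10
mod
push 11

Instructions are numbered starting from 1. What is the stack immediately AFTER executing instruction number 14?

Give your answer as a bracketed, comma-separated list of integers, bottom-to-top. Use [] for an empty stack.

Step 1 ('push 15'): [15]
Step 2 ('neg'): [-15]
Step 3 ('neg'): [15]
Step 4 ('neg'): [-15]
Step 5 ('dup'): [-15, -15]
Step 6 ('push -1'): [-15, -15, -1]
Step 7 ('push 14'): [-15, -15, -1, 14]
Step 8 ('add'): [-15, -15, 13]
Step 9 ('lt'): [-15, 1]
Step 10 ('push -3'): [-15, 1, -3]
Step 11 ('push 16'): [-15, 1, -3, 16]
Step 12 ('div'): [-15, 1, -1]
Step 13 ('push 10'): [-15, 1, -1, 10]
Step 14 ('mod'): [-15, 1, 9]

Answer: [-15, 1, 9]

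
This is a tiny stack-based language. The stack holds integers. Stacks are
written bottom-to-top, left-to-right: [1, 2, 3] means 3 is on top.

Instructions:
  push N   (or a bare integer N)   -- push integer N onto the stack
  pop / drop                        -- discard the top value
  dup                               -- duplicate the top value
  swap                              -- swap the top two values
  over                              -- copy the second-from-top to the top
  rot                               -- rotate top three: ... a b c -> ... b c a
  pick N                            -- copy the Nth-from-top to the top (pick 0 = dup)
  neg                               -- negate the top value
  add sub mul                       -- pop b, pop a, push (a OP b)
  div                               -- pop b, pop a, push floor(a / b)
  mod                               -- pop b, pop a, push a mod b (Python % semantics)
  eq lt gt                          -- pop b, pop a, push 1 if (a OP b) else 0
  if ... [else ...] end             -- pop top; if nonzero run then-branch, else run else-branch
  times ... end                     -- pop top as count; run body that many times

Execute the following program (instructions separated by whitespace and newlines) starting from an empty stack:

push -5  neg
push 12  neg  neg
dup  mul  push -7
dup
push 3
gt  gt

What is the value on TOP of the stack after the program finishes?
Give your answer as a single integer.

Answer: 0

Derivation:
After 'push -5': [-5]
After 'neg': [5]
After 'push 12': [5, 12]
After 'neg': [5, -12]
After 'neg': [5, 12]
After 'dup': [5, 12, 12]
After 'mul': [5, 144]
After 'push -7': [5, 144, -7]
After 'dup': [5, 144, -7, -7]
After 'push 3': [5, 144, -7, -7, 3]
After 'gt': [5, 144, -7, 0]
After 'gt': [5, 144, 0]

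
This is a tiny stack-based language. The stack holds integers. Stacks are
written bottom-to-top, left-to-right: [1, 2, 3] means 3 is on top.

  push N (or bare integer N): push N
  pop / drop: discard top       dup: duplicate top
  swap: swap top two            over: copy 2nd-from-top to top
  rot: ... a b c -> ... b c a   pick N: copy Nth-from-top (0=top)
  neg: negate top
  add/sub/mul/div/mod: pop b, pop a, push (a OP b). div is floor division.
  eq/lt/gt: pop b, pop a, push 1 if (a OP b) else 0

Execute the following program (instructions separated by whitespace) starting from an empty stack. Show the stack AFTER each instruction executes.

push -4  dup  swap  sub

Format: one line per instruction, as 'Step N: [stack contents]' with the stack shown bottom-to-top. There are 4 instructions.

Step 1: [-4]
Step 2: [-4, -4]
Step 3: [-4, -4]
Step 4: [0]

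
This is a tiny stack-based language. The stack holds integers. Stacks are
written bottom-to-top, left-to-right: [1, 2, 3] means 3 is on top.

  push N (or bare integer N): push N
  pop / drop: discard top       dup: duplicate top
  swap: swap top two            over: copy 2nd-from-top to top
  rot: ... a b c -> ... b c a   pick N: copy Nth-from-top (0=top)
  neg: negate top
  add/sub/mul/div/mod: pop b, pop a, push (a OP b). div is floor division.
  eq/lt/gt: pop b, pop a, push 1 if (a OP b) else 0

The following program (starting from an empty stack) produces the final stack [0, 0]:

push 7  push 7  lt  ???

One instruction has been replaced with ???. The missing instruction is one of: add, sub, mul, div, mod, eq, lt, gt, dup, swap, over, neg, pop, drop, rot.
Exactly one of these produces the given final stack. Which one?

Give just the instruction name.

Answer: dup

Derivation:
Stack before ???: [0]
Stack after ???:  [0, 0]
The instruction that transforms [0] -> [0, 0] is: dup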